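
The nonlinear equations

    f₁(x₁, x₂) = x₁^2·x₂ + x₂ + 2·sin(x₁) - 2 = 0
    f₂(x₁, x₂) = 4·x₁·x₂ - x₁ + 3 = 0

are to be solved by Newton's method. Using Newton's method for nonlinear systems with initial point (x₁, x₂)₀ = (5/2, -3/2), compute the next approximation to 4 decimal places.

At (5/2, -3/2): F = (-11.678056, -14.5000).
Jacobian J = [[2·x₁·x₂ + 2·cos(x₁), x₁^2 + 1], [4·x₂ - 1, 4·x₁]].
At the point, J = [[-9.102287, 7.2500], [-7.0000, 10.0000]] (det J = -40.272872).
Solving J·Δ = −F gives Δ = (-0.2894, 1.2474).
Then the next iterate is (x₁, x₂)₁ = (2.2106, -0.2526).

(2.2106, -0.2526)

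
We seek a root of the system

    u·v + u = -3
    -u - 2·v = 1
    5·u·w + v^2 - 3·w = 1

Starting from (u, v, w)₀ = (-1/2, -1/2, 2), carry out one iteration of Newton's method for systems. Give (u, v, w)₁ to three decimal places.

At (-1/2, -1/2, 2): F = (2.750, 0.500, -11.750).
Jacobian J = [[v + 1, u, 0], [-1, -2, 0], [5·w, 2·v, 5·u - 3]].
At the point, J = [[0.500, -0.500, 0.000], [-1.000, -2.000, 0.000], [10.000, -1.000, -5.500]] (det J = 8.250).
Solving J·Δ = −F gives Δ = (-3.500, 2.000, -8.864).
Then the next iterate is (u, v, w)₁ = (-4.000, 1.500, -6.864).

(-4.000, 1.500, -6.864)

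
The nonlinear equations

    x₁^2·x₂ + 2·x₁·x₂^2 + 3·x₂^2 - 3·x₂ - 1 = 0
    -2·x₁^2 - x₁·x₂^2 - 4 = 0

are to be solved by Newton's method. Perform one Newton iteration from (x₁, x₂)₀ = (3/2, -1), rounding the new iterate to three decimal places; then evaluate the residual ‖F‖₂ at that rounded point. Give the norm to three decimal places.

At (3/2, -1): F = (5.750, -10.000).
Jacobian J = [[2·x₁·x₂ + 2·x₂^2, x₁^2 + 4·x₁·x₂ + 6·x₂ - 3], [-4·x₁ - x₂^2, -2·x₁·x₂]].
At the point, J = [[-1.000, -12.750], [-7.000, 3.000]] (det J = -92.250).
Solving J·Δ = −F gives Δ = (-1.195, 0.545).
Then the next iterate is (x₁, x₂)₁ = (0.305, -0.455).
Re-evaluating at (0.305, -0.455): F = (1.07003, -4.24919), so ‖F‖₂ = 4.382.

4.382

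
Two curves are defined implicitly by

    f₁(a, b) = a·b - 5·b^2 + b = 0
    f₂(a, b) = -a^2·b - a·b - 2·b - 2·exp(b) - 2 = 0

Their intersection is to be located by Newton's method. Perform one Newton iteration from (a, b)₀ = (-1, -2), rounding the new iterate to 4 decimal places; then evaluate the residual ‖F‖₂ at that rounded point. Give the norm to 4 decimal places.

At (-1, -2): F = (-20.0000, 1.729329).
Jacobian J = [[b, a - 10·b + 1], [-2·a·b - b, -a^2 - a - 2·exp(b) - 2]].
At the point, J = [[-2.0000, 20.0000], [-2.0000, -2.270671]] (det J = 44.541341).
Solving J·Δ = −F gives Δ = (-0.2431, 0.9757).
Then the next iterate is (a, b)₁ = (-1.2431, -1.0243).
Re-evaluating at (-1.2431, -1.0243): F = (-4.996945, -0.359954), so ‖F‖₂ = 5.0099.

5.0099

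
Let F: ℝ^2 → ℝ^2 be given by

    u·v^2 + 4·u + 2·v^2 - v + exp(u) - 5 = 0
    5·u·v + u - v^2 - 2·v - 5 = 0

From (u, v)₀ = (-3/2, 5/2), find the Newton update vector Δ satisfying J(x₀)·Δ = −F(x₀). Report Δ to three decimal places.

At (-3/2, 5/2): F = (-10.15187, -36.500).
Jacobian J = [[v^2 + exp(u) + 4, 2·u·v + 4·v - 1], [5·v + 1, 5·u - 2·v - 2]].
At the point, J = [[10.47313, 1.500], [13.500, -14.500]] (det J = -172.11039).
Solving J·Δ = −F gives Δ = (1.173, -1.425).

(1.173, -1.425)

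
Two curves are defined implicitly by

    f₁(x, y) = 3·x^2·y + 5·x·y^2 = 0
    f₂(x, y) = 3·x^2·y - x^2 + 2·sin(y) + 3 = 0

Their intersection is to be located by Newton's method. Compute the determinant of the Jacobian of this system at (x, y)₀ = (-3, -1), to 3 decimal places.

-722.146

J = [[6·x·y + 5·y^2, 3·x^2 + 10·x·y], [6·x·y - 2·x, 3·x^2 + 2·cos(y)]].
At the point, J = [[23.000, 57.000], [24.000, 28.08060]].
det J = -722.146.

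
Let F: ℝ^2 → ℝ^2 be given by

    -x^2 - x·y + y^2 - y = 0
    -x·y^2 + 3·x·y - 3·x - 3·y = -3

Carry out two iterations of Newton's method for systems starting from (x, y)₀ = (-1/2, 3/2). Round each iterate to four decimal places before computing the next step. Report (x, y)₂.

(0.0383, 0.9921)

At (-1/2, 3/2): F = (1.2500, -1.1250).
Jacobian J = [[-2·x - y, -x + 2·y - 1], [-y^2 + 3·y - 3, -2·x·y + 3·x - 3]].
At the point, J = [[-0.5000, 2.5000], [-0.7500, -3.0000]] (det J = 3.3750).
Solving J·Δ = −F gives Δ = (0.2778, -0.4444).
Then the next iterate is (x, y)₁ = (-0.2222, 1.0556).
Round to (-0.2222, 1.0556) and repeat: F = (0.243873, 0.043733), J = [[-0.6112, 1.3334], [-0.947491, -3.197491]].
Δ = (0.2605, -0.0635), so (x, y)₂ = (0.0383, 0.9921).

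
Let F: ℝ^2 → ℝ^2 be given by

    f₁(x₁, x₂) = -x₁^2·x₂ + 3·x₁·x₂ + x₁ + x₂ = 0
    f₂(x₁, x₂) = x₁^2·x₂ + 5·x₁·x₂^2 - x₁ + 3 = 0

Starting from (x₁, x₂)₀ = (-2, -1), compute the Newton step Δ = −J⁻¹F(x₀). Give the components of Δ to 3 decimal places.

At (-2, -1): F = (7.000, -9.000).
Jacobian J = [[-2·x₁·x₂ + 3·x₂ + 1, -x₁^2 + 3·x₁ + 1], [2·x₁·x₂ + 5·x₂^2 - 1, x₁^2 + 10·x₁·x₂]].
At the point, J = [[-6.000, -9.000], [8.000, 24.000]] (det J = -72.000).
Solving J·Δ = −F gives Δ = (1.208, -0.028).

(1.208, -0.028)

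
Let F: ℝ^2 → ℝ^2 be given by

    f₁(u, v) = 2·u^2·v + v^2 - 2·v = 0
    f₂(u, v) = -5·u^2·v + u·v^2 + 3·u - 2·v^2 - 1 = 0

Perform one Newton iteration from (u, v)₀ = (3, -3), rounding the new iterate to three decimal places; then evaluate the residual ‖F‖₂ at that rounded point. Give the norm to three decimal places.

42.434

At (3, -3): F = (-39.000, 152.000).
Jacobian J = [[4·u·v, 2·u^2 + 2·v - 2], [-10·u·v + v^2 + 3, -5·u^2 + 2·u·v - 4·v]].
At the point, J = [[-36.000, 10.000], [102.000, -51.000]] (det J = 816.000).
Solving J·Δ = −F gives Δ = (-0.575, 1.831).
Then the next iterate is (u, v)₁ = (2.425, -1.169).
Re-evaluating at (2.425, -1.169): F = (-10.04434, 41.22804), so ‖F‖₂ = 42.434.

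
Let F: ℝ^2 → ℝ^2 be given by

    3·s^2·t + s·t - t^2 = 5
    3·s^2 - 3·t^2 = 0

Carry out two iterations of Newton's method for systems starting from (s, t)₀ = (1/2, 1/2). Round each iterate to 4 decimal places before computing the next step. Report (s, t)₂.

(1.7888, 1.7888)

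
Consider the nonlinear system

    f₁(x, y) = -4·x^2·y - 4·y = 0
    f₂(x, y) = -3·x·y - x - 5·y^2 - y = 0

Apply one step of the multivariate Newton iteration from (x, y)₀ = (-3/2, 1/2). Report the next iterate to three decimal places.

(-0.639, 0.398)

At (-3/2, 1/2): F = (-6.500, 2.000).
Jacobian J = [[-8·x·y, -4·x^2 - 4], [-3·y - 1, -3·x - 10·y - 1]].
At the point, J = [[6.000, -13.000], [-2.500, -1.500]] (det J = -41.500).
Solving J·Δ = −F gives Δ = (0.861, -0.102).
Then the next iterate is (x, y)₁ = (-0.639, 0.398).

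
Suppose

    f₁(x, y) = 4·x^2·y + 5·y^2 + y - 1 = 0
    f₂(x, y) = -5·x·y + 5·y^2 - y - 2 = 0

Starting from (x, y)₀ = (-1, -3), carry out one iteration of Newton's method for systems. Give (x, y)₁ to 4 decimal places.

At (-1, -3): F = (29.0000, 31.0000).
Jacobian J = [[8·x·y, 4·x^2 + 10·y + 1], [-5·y, -5·x + 10·y - 1]].
At the point, J = [[24.0000, -25.0000], [15.0000, -26.0000]] (det J = -249.0000).
Solving J·Δ = −F gives Δ = (0.0843, 1.2410).
Then the next iterate is (x, y)₁ = (-0.9157, -1.7590).

(-0.9157, -1.7590)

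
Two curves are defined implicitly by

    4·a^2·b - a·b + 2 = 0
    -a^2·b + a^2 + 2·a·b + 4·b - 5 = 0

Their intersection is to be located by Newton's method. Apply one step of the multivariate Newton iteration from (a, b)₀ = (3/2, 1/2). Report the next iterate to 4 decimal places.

(-2.5847, 2.7288)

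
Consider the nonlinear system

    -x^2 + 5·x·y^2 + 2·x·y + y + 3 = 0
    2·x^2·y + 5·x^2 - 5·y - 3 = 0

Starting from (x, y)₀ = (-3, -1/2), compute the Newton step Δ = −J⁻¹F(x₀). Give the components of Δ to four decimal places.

(1.3984, -0.1490)

At (-3, -1/2): F = (-7.2500, 35.5000).
Jacobian J = [[-2·x + 5·y^2 + 2·y, 10·x·y + 2·x + 1], [4·x·y + 10·x, 2·x^2 - 5]].
At the point, J = [[6.2500, 10.0000], [-24.0000, 13.0000]] (det J = 321.2500).
Solving J·Δ = −F gives Δ = (1.3984, -0.1490).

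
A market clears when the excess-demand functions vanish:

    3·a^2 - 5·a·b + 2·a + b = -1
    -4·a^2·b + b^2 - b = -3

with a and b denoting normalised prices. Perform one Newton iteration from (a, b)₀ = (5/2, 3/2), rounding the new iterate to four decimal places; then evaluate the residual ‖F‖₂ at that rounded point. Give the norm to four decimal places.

8.8731

At (5/2, 3/2): F = (7.5000, -33.7500).
Jacobian J = [[6·a - 5·b + 2, -5·a + 1], [-8·a·b, -4·a^2 + 2·b - 1]].
At the point, J = [[9.5000, -11.5000], [-30.0000, -23.0000]] (det J = -563.5000).
Solving J·Δ = −F gives Δ = (-0.9949, -0.1697).
Then the next iterate is (a, b)₁ = (1.5051, 1.3303).
Re-evaluating at (1.5051, 1.3303): F = (2.125305, -8.614855), so ‖F‖₂ = 8.8731.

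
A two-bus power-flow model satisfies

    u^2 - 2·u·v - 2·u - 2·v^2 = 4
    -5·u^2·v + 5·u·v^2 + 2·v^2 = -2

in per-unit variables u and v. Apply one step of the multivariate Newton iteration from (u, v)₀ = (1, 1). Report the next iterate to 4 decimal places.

At (1, 1): F = (-9.0000, 4.0000).
Jacobian J = [[2·u - 2·v - 2, -2·u - 4·v], [-10·u·v + 5·v^2, -5·u^2 + 10·u·v + 4·v]].
At the point, J = [[-2.0000, -6.0000], [-5.0000, 9.0000]] (det J = -48.0000).
Solving J·Δ = −F gives Δ = (-1.1875, -1.1042).
Then the next iterate is (u, v)₁ = (-0.1875, -0.1042).

(-0.1875, -0.1042)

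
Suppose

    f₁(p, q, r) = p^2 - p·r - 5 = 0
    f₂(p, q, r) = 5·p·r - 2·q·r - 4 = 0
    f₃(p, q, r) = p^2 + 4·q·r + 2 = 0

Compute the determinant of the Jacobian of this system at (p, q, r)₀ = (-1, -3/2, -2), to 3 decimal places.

J = [[2·p - r, 0, -p], [5·r, -2·r, 5·p - 2·q], [2·p, 4·r, 4·q]].
At the point, J = [[0.000, 0.000, 1.000], [-10.000, 4.000, -2.000], [-2.000, -8.000, -6.000]].
det J = 88.000.

88.000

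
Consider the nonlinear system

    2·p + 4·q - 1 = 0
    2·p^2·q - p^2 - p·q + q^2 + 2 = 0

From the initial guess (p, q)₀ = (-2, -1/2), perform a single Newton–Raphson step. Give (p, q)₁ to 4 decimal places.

At (-2, -1/2): F = (-7.0000, -6.7500).
Jacobian J = [[2, 4], [4·p·q - 2·p - q, 2·p^2 - p + 2·q]].
At the point, J = [[2.0000, 4.0000], [8.5000, 9.0000]] (det J = -16.0000).
Solving J·Δ = −F gives Δ = (-2.2500, 2.8750).
Then the next iterate is (p, q)₁ = (-4.2500, 2.3750).

(-4.2500, 2.3750)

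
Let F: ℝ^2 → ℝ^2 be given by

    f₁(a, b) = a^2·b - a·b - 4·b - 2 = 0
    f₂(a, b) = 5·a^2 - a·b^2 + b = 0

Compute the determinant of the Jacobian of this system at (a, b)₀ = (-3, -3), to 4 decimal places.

J = [[2·a·b - b, a^2 - a - 4], [10·a - b^2, -2·a·b + 1]].
At the point, J = [[21.0000, 8.0000], [-39.0000, -17.0000]].
det J = -45.0000.

-45.0000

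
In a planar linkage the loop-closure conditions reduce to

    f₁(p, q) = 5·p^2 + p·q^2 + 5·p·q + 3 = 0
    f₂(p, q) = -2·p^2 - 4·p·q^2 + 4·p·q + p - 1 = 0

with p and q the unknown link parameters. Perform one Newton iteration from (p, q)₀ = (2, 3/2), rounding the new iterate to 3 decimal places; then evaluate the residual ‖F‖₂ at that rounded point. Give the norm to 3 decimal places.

At (2, 3/2): F = (42.500, -13.000).
Jacobian J = [[10·p + q^2 + 5·q, 2·p·q + 5·p], [-4·p - 4·q^2 + 4·q + 1, -8·p·q + 4·p]].
At the point, J = [[29.750, 16.000], [-10.000, -16.000]] (det J = -316.000).
Solving J·Δ = −F gives Δ = (-1.494, 0.121).
Then the next iterate is (p, q)₁ = (0.506, 1.621).
Re-evaluating at (0.506, 1.621): F = (9.71090, -3.04351), so ‖F‖₂ = 10.177.

10.177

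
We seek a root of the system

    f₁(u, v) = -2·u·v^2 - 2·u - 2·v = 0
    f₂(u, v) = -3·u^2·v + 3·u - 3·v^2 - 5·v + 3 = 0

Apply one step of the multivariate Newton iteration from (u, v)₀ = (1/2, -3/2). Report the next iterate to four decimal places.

(0.2489, -2.8821)

At (1/2, -3/2): F = (-0.2500, 6.3750).
Jacobian J = [[-2·v^2 - 2, -4·u·v - 2], [-6·u·v + 3, -3·u^2 - 6·v - 5]].
At the point, J = [[-6.5000, 1.0000], [7.5000, 3.2500]] (det J = -28.6250).
Solving J·Δ = −F gives Δ = (-0.2511, -1.3821).
Then the next iterate is (u, v)₁ = (0.2489, -2.8821).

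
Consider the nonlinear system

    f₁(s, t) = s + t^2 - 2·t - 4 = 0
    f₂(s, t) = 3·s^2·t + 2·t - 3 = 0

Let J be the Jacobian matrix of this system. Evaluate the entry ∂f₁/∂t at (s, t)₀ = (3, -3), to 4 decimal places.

∂f₁/∂t = 2·t - 2.
At (3, -3) this is -8.0000.

-8.0000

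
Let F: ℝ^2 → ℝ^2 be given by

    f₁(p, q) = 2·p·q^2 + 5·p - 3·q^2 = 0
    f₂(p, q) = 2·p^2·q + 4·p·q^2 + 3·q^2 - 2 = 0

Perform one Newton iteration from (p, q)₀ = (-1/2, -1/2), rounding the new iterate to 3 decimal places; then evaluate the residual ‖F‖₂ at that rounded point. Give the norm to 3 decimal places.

At (-1/2, -1/2): F = (-3.500, -2.000).
Jacobian J = [[2·q^2 + 5, 4·p·q - 6·q], [4·p·q + 4·q^2, 2·p^2 + 8·p·q + 6·q]].
At the point, J = [[5.500, 4.000], [2.000, -0.500]] (det J = -10.750).
Solving J·Δ = −F gives Δ = (0.907, -0.372).
Then the next iterate is (p, q)₁ = (0.407, -0.872).
Re-evaluating at (0.407, -0.872): F = (0.37280, 1.23017), so ‖F‖₂ = 1.285.

1.285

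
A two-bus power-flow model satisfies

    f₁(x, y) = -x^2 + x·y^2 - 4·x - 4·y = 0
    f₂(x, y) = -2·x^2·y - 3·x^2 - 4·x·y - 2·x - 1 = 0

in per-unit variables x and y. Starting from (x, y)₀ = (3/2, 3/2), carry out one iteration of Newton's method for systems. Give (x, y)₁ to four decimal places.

At (3/2, 3/2): F = (-10.8750, -26.5000).
Jacobian J = [[-2·x + y^2 - 4, 2·x·y - 4], [-4·x·y - 6·x - 4·y - 2, -2·x^2 - 4·x]].
At the point, J = [[-4.7500, 0.5000], [-26.0000, -10.5000]] (det J = 62.8750).
Solving J·Δ = −F gives Δ = (-2.0268, 2.4950).
Then the next iterate is (x, y)₁ = (-0.5268, 3.9950).

(-0.5268, 3.9950)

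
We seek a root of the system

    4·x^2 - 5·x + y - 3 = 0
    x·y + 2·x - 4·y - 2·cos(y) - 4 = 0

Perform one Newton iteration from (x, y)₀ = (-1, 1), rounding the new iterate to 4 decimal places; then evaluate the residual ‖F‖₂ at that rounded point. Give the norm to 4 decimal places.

7.3149

At (-1, 1): F = (7.0000, -12.080605).
Jacobian J = [[8·x - 5, 1], [y + 2, x + 2·sin(y) - 4]].
At the point, J = [[-13.0000, 1.0000], [3.0000, -3.317058]] (det J = 40.121754).
Solving J·Δ = −F gives Δ = (0.2776, -3.3909).
Then the next iterate is (x, y)₁ = (-0.7224, -2.3909).
Re-evaluating at (-0.7224, -2.3909): F = (0.308547, 7.308419), so ‖F‖₂ = 7.3149.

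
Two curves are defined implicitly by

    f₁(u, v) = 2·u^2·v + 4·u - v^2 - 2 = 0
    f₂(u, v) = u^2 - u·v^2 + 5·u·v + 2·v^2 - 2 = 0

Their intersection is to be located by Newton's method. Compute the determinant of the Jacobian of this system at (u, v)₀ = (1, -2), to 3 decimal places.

J = [[4·u·v + 4, 2·u^2 - 2·v], [2·u - v^2 + 5·v, -2·u·v + 5·u + 4·v]].
At the point, J = [[-4.000, 6.000], [-12.000, 1.000]].
det J = 68.000.

68.000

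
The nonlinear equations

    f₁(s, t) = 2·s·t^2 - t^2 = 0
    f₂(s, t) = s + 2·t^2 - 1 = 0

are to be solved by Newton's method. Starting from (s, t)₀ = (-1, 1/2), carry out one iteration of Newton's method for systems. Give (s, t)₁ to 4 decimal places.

(0.5000, 0.5000)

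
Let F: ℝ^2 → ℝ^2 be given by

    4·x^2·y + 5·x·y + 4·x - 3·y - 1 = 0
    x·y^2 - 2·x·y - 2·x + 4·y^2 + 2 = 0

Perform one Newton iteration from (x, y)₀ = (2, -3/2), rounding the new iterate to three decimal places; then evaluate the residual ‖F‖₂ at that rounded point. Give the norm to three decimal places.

7.788

At (2, -3/2): F = (-27.500, 17.500).
Jacobian J = [[8·x·y + 5·y + 4, 4·x^2 + 5·x - 3], [y^2 - 2·y - 2, 2·x·y - 2·x + 8·y]].
At the point, J = [[-27.500, 23.000], [3.250, -22.000]] (det J = 530.250).
Solving J·Δ = −F gives Δ = (-0.382, 0.739).
Then the next iterate is (x, y)₁ = (1.618, -0.761).
Re-evaluating at (1.618, -0.761): F = (-6.37045, 4.48010), so ‖F‖₂ = 7.788.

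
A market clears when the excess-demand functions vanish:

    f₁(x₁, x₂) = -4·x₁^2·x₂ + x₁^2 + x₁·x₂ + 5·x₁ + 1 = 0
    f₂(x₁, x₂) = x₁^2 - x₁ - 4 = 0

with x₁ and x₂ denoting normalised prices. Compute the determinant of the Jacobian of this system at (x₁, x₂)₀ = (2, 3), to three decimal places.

J = [[-8·x₁·x₂ + 2·x₁ + x₂ + 5, -4·x₁^2 + x₁], [2·x₁ - 1, 0]].
At the point, J = [[-36.000, -14.000], [3.000, 0.000]].
det J = 42.000.

42.000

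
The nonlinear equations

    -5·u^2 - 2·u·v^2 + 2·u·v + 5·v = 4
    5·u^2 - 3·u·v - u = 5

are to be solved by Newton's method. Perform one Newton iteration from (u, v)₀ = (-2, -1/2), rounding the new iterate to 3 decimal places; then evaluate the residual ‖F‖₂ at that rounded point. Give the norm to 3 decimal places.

At (-2, -1/2): F = (-23.500, 14.000).
Jacobian J = [[-10·u - 2·v^2 + 2·v, -4·u·v + 2·u + 5], [10·u - 3·v - 1, -3·u]].
At the point, J = [[18.500, -3.000], [-19.500, 6.000]] (det J = 52.500).
Solving J·Δ = −F gives Δ = (1.886, 3.795).
Then the next iterate is (u, v)₁ = (-0.114, 3.295).
Re-evaluating at (-0.114, 3.295): F = (14.13416, -3.69413), so ‖F‖₂ = 14.609.

14.609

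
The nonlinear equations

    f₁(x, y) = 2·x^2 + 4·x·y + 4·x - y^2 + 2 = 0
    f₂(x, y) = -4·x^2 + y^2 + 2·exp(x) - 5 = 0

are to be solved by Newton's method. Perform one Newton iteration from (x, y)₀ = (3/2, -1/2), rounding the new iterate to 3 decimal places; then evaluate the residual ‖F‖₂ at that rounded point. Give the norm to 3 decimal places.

3.953

At (3/2, -1/2): F = (9.250, -4.78662).
Jacobian J = [[4·x + 4·y + 4, 4·x - 2·y], [-8·x + 2·exp(x), 2·y]].
At the point, J = [[8.000, 7.000], [-3.03662, -1.000]] (det J = 13.25635).
Solving J·Δ = −F gives Δ = (-1.830, 0.770).
Then the next iterate is (x, y)₁ = (-0.330, 0.270).
Re-evaluating at (-0.330, 0.270): F = (0.46850, -3.92485), so ‖F‖₂ = 3.953.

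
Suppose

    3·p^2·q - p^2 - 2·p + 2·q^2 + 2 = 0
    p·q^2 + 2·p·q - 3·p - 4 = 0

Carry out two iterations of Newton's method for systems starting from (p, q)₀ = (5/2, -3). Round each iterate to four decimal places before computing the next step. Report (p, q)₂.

(1.4510, -3.5963)

At (5/2, -3): F = (-47.5000, -4.0000).
Jacobian J = [[6·p·q - 2·p - 2, 3·p^2 + 4·q], [q^2 + 2·q - 3, 2·p·q + 2·p]].
At the point, J = [[-52.0000, 6.7500], [0.0000, -10.0000]] (det J = 520.0000).
Solving J·Δ = −F gives Δ = (-0.9654, -0.4000).
Then the next iterate is (p, q)₁ = (1.5346, -3.4000).
Round to (1.5346, -3.4000) and repeat: F = (-4.325168, -1.299104), J = [[-36.375040, -6.535009], [1.7600, -7.366080]].
Δ = (-0.0836, -0.1963), so (p, q)₂ = (1.4510, -3.5963).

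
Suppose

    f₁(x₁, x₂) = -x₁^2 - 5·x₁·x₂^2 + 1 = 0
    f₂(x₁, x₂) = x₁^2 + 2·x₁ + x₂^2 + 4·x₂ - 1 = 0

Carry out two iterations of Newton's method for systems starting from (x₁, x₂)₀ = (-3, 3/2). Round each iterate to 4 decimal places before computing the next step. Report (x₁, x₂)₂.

(-1.1900, 0.5266)

At (-3, 3/2): F = (25.7500, 10.2500).
Jacobian J = [[-2·x₁ - 5·x₂^2, -10·x₁·x₂], [2·x₁ + 2, 2·x₂ + 4]].
At the point, J = [[-5.2500, 45.0000], [-4.0000, 7.0000]] (det J = 143.2500).
Solving J·Δ = −F gives Δ = (1.9616, -0.3434).
Then the next iterate is (x₁, x₂)₁ = (-1.0384, 1.1566).
Round to (-1.0384, 1.1566) and repeat: F = (6.867186, 3.965598), J = [[-4.611818, 12.010134], [-0.0768, 6.3132]].
Δ = (-0.1516, -0.6300), so (x₁, x₂)₂ = (-1.1900, 0.5266).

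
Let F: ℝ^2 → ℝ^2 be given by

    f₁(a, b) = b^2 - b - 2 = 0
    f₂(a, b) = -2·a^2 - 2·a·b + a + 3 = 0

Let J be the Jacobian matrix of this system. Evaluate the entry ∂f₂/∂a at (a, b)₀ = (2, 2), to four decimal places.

-11.0000

∂f₂/∂a = -4·a - 2·b + 1.
At (2, 2) this is -11.0000.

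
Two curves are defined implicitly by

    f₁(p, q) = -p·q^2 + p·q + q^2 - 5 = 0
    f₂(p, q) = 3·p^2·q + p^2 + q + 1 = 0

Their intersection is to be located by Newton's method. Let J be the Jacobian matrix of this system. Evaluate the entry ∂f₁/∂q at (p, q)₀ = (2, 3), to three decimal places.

-4.000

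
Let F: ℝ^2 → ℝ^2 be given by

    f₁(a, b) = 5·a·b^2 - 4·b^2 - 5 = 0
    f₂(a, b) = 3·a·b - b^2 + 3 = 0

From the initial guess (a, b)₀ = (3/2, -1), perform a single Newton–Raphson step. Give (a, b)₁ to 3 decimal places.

(3.870, 0.478)

At (3/2, -1): F = (-1.500, -2.500).
Jacobian J = [[5·b^2, 10·a·b - 8·b], [3·b, 3·a - 2·b]].
At the point, J = [[5.000, -7.000], [-3.000, 6.500]] (det J = 11.500).
Solving J·Δ = −F gives Δ = (2.370, 1.478).
Then the next iterate is (a, b)₁ = (3.870, 0.478).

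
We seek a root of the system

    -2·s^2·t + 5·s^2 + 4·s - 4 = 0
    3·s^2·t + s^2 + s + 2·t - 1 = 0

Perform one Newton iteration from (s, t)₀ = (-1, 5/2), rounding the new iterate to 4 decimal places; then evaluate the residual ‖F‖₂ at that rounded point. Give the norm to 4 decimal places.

105.4878

At (-1, 5/2): F = (-8.0000, 11.5000).
Jacobian J = [[-4·s·t + 10·s + 4, -2·s^2], [6·s·t + 2·s + 1, 3·s^2 + 2]].
At the point, J = [[4.0000, -2.0000], [-16.0000, 5.0000]] (det J = -12.0000).
Solving J·Δ = −F gives Δ = (-1.4167, -6.8333).
Then the next iterate is (s, t)₁ = (-2.4167, -4.3333).
Re-evaluating at (-2.4167, -4.3333): F = (66.152142, -82.167983), so ‖F‖₂ = 105.4878.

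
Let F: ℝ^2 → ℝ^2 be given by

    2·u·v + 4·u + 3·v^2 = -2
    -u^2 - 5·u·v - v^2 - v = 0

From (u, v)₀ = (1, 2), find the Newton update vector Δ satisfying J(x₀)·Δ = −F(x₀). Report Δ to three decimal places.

At (1, 2): F = (22.000, -17.000).
Jacobian J = [[2·v + 4, 2·u + 6·v], [-2·u - 5·v, -5·u - 2·v - 1]].
At the point, J = [[8.000, 14.000], [-12.000, -10.000]] (det J = 88.000).
Solving J·Δ = −F gives Δ = (-0.205, -1.455).

(-0.205, -1.455)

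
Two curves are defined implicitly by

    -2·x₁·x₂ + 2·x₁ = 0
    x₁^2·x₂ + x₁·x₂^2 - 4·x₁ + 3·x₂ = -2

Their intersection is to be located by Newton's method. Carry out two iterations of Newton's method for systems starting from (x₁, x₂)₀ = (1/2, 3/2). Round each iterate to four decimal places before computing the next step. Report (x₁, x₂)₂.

(12.8152, 7.8595)

At (1/2, 3/2): F = (-0.5000, 6.0000).
Jacobian J = [[-2·x₂ + 2, -2·x₁], [2·x₁·x₂ + x₂^2 - 4, x₁^2 + 2·x₁·x₂ + 3]].
At the point, J = [[-1.0000, -1.0000], [-0.2500, 4.7500]] (det J = -5.0000).
Solving J·Δ = −F gives Δ = (0.7250, -1.2250).
Then the next iterate is (x₁, x₂)₁ = (1.2250, 0.2750).
Round to (1.2250, 0.2750) and repeat: F = (1.776250, -1.569688), J = [[1.4500, -2.4500], [-3.250625, 5.174375]].
Δ = (11.5902, 7.5845), so (x₁, x₂)₂ = (12.8152, 7.8595).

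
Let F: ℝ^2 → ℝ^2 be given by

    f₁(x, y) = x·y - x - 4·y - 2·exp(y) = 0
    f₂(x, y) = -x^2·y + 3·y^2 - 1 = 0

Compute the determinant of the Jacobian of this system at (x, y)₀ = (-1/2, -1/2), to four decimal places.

J = [[y - 1, x - 2·exp(y) - 4], [-2·x·y, -x^2 + 6·y]].
At the point, J = [[-1.5000, -5.713061], [-0.5000, -3.2500]].
det J = 2.0185.

2.0185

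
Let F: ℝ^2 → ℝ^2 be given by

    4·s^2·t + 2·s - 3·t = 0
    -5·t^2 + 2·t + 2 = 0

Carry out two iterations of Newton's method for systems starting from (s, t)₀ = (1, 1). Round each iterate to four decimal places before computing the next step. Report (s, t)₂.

(0.6283, 0.8634)

At (1, 1): F = (3.0000, -1.0000).
Jacobian J = [[8·s·t + 2, 4·s^2 - 3], [0, -10·t + 2]].
At the point, J = [[10.0000, 1.0000], [0.0000, -8.0000]] (det J = -80.0000).
Solving J·Δ = −F gives Δ = (-0.2875, -0.1250).
Then the next iterate is (s, t)₁ = (0.7125, 0.8750).
Round to (0.7125, 0.8750) and repeat: F = (0.576797, -0.078125), J = [[6.9875, -0.969375], [0.0000, -6.7500]].
Δ = (-0.0842, -0.0116), so (s, t)₂ = (0.6283, 0.8634).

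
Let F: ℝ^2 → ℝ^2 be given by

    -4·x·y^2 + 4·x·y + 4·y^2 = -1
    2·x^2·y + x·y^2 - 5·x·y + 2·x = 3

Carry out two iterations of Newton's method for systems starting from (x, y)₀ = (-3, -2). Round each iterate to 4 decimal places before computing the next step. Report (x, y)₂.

(-0.6550, -0.8113)

At (-3, -2): F = (89.0000, -87.0000).
Jacobian J = [[-4·y^2 + 4·y, -8·x·y + 4·x + 8·y], [4·x·y + y^2 - 5·y + 2, 2·x^2 + 2·x·y - 5·x]].
At the point, J = [[-24.0000, -76.0000], [40.0000, 45.0000]] (det J = 1960.0000).
Solving J·Δ = −F gives Δ = (1.3301, 0.7510).
Then the next iterate is (x, y)₁ = (-1.6699, -1.2490).
Round to (-1.6699, -1.2490) and repeat: F = (26.003007, -26.339209), J = [[-11.236004, -33.357241], [18.147821, 18.098042]].
Δ = (1.0149, 0.4377), so (x, y)₂ = (-0.6550, -0.8113).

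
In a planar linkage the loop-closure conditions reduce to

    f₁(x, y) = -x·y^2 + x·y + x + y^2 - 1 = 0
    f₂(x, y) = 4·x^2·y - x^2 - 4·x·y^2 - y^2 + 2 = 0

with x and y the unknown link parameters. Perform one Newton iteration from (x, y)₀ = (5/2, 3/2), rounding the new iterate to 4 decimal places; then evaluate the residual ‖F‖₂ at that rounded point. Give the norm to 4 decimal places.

At (5/2, 3/2): F = (1.8750, 8.5000).
Jacobian J = [[-y^2 + y + 1, -2·x·y + x + 2·y], [8·x·y - 2·x - 4·y^2, 4·x^2 - 8·x·y - 2·y]].
At the point, J = [[0.2500, -2.0000], [16.0000, -8.0000]] (det J = 30.0000).
Solving J·Δ = −F gives Δ = (-0.0667, 0.9292).
Then the next iterate is (x, y)₁ = (2.4333, 2.4292).
Re-evaluating at (2.4333, 2.4292): F = (-1.113649, -9.725022), so ‖F‖₂ = 9.7886.

9.7886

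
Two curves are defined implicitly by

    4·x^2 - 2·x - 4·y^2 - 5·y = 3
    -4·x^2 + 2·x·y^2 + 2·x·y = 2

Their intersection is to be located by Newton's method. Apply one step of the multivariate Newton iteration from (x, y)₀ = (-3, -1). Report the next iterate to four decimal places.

(-1.4474, -0.8772)

At (-3, -1): F = (40.0000, -38.0000).
Jacobian J = [[8·x - 2, -8·y - 5], [-8·x + 2·y^2 + 2·y, 4·x·y + 2·x]].
At the point, J = [[-26.0000, 3.0000], [24.0000, 6.0000]] (det J = -228.0000).
Solving J·Δ = −F gives Δ = (1.5526, 0.1228).
Then the next iterate is (x, y)₁ = (-1.4474, -0.8772).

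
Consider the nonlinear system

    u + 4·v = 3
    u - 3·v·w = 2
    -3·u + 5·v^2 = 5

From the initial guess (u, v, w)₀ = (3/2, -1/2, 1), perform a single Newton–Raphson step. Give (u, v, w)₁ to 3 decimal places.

(-5.714, 2.179, 10.500)

At (3/2, -1/2, 1): F = (-3.500, 1.000, -8.250).
Jacobian J = [[1, 4, 0], [1, -3·w, -3·v], [-3, 10·v, 0]].
At the point, J = [[1.000, 4.000, 0.000], [1.000, -3.000, 1.500], [-3.000, -5.000, 0.000]] (det J = -10.500).
Solving J·Δ = −F gives Δ = (-7.214, 2.679, 9.500).
Then the next iterate is (u, v, w)₁ = (-5.714, 2.179, 10.500).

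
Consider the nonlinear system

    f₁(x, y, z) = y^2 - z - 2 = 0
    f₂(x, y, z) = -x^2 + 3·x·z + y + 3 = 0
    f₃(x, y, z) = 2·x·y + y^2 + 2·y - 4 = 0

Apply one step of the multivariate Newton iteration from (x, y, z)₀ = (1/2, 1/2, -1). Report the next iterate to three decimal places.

(0.939, 0.953, -1.297)

At (1/2, 1/2, -1): F = (-0.750, 1.750, -2.250).
Jacobian J = [[0, 2·y, -1], [-2·x + 3·z, 1, 3·x], [2·y, 2·x + 2·y + 2, 0]].
At the point, J = [[0.000, 1.000, -1.000], [-4.000, 1.000, 1.500], [1.000, 4.000, 0.000]] (det J = 18.500).
Solving J·Δ = −F gives Δ = (0.439, 0.453, -0.297).
Then the next iterate is (x, y, z)₁ = (0.939, 0.953, -1.297).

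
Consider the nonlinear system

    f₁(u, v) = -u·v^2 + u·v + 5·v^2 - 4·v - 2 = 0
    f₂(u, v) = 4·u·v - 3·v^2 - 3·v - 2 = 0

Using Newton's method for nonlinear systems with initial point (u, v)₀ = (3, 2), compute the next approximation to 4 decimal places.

(2.2000, 1.2000)

At (3, 2): F = (4.0000, 4.0000).
Jacobian J = [[-v^2 + v, -2·u·v + u + 10·v - 4], [4·v, 4·u - 6·v - 3]].
At the point, J = [[-2.0000, 7.0000], [8.0000, -3.0000]] (det J = -50.0000).
Solving J·Δ = −F gives Δ = (-0.8000, -0.8000).
Then the next iterate is (u, v)₁ = (2.2000, 1.2000).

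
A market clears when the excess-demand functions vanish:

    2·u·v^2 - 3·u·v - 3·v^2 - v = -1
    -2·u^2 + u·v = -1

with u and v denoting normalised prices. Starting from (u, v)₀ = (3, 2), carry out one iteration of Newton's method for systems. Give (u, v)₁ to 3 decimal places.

(2.962, 5.538)

At (3, 2): F = (-7.000, -11.000).
Jacobian J = [[2·v^2 - 3·v, 4·u·v - 3·u - 6·v - 1], [-4·u + v, u]].
At the point, J = [[2.000, 2.000], [-10.000, 3.000]] (det J = 26.000).
Solving J·Δ = −F gives Δ = (-0.038, 3.538).
Then the next iterate is (u, v)₁ = (2.962, 5.538).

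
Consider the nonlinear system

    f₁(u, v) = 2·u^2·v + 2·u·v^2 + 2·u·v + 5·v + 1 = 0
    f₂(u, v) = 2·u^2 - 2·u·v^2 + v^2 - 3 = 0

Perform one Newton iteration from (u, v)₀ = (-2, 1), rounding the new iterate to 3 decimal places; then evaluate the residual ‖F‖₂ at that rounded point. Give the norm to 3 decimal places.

At (-2, 1): F = (6.000, 10.000).
Jacobian J = [[4·u·v + 2·v^2 + 2·v, 2·u^2 + 4·u·v + 2·u + 5], [4·u - 2·v^2, -4·u·v + 2·v]].
At the point, J = [[-4.000, 1.000], [-10.000, 10.000]] (det J = -30.000).
Solving J·Δ = −F gives Δ = (1.667, 0.667).
Then the next iterate is (u, v)₁ = (-0.333, 1.667).
Re-evaluating at (-0.333, 1.667): F = (6.74374, 1.85141), so ‖F‖₂ = 6.993.

6.993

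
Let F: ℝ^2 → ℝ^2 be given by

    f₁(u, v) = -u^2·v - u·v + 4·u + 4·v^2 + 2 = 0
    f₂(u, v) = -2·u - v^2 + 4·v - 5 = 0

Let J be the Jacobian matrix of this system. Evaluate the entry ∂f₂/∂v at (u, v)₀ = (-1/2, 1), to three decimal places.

∂f₂/∂v = -2·v + 4.
At (-1/2, 1) this is 2.000.

2.000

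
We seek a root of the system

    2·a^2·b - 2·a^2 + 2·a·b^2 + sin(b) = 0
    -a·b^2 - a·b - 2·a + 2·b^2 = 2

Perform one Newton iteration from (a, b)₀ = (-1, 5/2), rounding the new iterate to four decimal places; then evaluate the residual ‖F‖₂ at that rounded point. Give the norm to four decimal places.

At (-1, 5/2): F = (-8.901528, 21.2500).
Jacobian J = [[4·a·b - 4·a + 2·b^2, 2·a^2 + 4·a·b + cos(b)], [-b^2 - b - 2, -2·a·b - a + 4·b]].
At the point, J = [[6.5000, -8.801144], [-10.7500, 16.0000]] (det J = 9.387706).
Solving J·Δ = −F gives Δ = (-4.7509, -4.5201).
Then the next iterate is (a, b)₁ = (-5.7509, -2.0201).
Re-evaluating at (-5.7509, -2.0201): F = (-247.603975, 29.514311), so ‖F‖₂ = 249.3568.

249.3568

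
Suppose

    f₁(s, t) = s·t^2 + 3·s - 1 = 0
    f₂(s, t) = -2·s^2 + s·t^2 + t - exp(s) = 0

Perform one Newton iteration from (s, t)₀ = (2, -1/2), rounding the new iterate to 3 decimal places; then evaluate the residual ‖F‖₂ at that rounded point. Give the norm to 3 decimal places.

At (2, -1/2): F = (5.500, -15.38906).
Jacobian J = [[t^2 + 3, 2·s·t], [-4·s + t^2 - exp(s), 2·s·t + 1]].
At the point, J = [[3.250, -2.000], [-15.13906, -1.000]] (det J = -33.52811).
Solving J·Δ = −F gives Δ = (-1.082, 0.992).
Then the next iterate is (s, t)₁ = (0.918, 0.492).
Re-evaluating at (0.918, 0.492): F = (1.97621, -3.47551), so ‖F‖₂ = 3.998.

3.998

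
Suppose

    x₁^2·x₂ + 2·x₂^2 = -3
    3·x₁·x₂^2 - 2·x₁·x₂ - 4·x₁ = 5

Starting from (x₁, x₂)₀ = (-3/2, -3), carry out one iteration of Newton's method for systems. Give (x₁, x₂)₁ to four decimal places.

(-1.4179, -1.4627)

At (-3/2, -3): F = (14.2500, -48.5000).
Jacobian J = [[2·x₁·x₂, x₁^2 + 4·x₂], [3·x₂^2 - 2·x₂ - 4, 6·x₁·x₂ - 2·x₁]].
At the point, J = [[9.0000, -9.7500], [29.0000, 30.0000]] (det J = 552.7500).
Solving J·Δ = −F gives Δ = (0.0821, 1.5373).
Then the next iterate is (x₁, x₂)₁ = (-1.4179, -1.4627).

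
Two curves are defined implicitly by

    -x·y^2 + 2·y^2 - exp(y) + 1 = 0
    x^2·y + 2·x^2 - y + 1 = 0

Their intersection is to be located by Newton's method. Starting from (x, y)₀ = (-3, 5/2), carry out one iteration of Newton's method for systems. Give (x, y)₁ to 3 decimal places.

At (-3, 5/2): F = (20.06751, 39.000).
Jacobian J = [[-y^2, -2·x·y + 4·y - exp(y)], [2·x·y + 4·x, x^2 - 1]].
At the point, J = [[-6.250, 12.81751], [-27.000, 8.000]] (det J = 296.07266).
Solving J·Δ = −F gives Δ = (1.146, -1.007).
Then the next iterate is (x, y)₁ = (-1.854, 1.493).

(-1.854, 1.493)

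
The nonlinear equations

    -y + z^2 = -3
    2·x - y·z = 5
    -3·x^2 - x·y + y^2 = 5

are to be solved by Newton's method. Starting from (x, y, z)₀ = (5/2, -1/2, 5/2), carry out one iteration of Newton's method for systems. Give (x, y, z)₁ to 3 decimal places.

At (5/2, -1/2, 5/2): F = (9.750, 1.250, -22.250).
Jacobian J = [[0, -1, 2·z], [2, -z, -y], [-6·x - y, -x + 2·y, 0]].
At the point, J = [[0.000, -1.000, 5.000], [2.000, -2.500, 0.500], [-14.500, -3.500, 0.000]] (det J = -209.000).
Solving J·Δ = −F gives Δ = (-1.301, -0.969, -2.144).
Then the next iterate is (x, y, z)₁ = (1.199, -1.469, 0.356).

(1.199, -1.469, 0.356)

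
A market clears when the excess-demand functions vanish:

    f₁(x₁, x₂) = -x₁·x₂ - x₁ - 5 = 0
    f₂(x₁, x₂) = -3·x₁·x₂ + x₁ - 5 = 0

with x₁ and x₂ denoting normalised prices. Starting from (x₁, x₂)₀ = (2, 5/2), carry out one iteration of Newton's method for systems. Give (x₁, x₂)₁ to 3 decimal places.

(-2.500, 4.375)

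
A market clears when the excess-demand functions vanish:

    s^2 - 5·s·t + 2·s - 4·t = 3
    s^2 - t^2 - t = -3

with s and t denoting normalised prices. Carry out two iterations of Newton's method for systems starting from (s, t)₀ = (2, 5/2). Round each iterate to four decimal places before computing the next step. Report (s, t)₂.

(-2.0418, 0.8141)

At (2, 5/2): F = (-30.0000, -1.7500).
Jacobian J = [[2·s - 5·t + 2, -5·s - 4], [2·s, -2·t - 1]].
At the point, J = [[-6.5000, -14.0000], [4.0000, -6.0000]] (det J = 95.0000).
Solving J·Δ = −F gives Δ = (-1.6368, -1.3829).
Then the next iterate is (s, t)₁ = (0.3632, 1.1171).
Round to (0.3632, 1.1171) and repeat: F = (-8.638739, 0.766902), J = [[-2.8591, -5.8160], [0.7264, -3.2342]].
Δ = (-2.4050, -0.3030), so (s, t)₂ = (-2.0418, 0.8141).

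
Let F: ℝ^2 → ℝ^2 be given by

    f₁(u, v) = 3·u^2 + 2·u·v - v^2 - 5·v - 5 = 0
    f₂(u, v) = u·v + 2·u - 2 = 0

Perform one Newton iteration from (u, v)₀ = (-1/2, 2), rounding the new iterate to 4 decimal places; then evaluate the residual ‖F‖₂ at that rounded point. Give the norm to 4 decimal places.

At (-1/2, 2): F = (-20.2500, -4.0000).
Jacobian J = [[6·u + 2·v, 2·u - 2·v - 5], [v + 2, u]].
At the point, J = [[1.0000, -10.0000], [4.0000, -0.5000]] (det J = 39.5000).
Solving J·Δ = −F gives Δ = (0.7563, -1.9494).
Then the next iterate is (u, v)₁ = (0.2563, 0.0506).
Re-evaluating at (0.2563, 0.0506): F = (-5.032554, -1.474431), so ‖F‖₂ = 5.2441.

5.2441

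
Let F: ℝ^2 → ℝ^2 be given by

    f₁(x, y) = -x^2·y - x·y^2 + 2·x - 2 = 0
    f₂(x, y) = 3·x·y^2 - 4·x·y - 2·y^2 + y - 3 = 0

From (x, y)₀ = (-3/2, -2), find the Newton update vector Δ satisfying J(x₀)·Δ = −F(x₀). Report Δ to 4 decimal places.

At (-3/2, -2): F = (5.5000, -43.0000).
Jacobian J = [[-2·x·y - y^2 + 2, -x^2 - 2·x·y], [3·y^2 - 4·y, 6·x·y - 4·x - 4·y + 1]].
At the point, J = [[-8.0000, -8.2500], [20.0000, 33.0000]] (det J = -99.0000).
Solving J·Δ = −F gives Δ = (-1.7500, 2.3636).

(-1.7500, 2.3636)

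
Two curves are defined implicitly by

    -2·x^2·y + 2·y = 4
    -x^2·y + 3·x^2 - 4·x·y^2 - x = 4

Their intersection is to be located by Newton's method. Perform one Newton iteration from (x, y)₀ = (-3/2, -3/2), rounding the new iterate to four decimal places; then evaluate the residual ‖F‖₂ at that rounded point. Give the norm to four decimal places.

10.3471

At (-3/2, -3/2): F = (-0.2500, 21.1250).
Jacobian J = [[-4·x·y, -2·x^2 + 2], [-2·x·y + 6·x - 4·y^2 - 1, -x^2 - 8·x·y]].
At the point, J = [[-9.0000, -2.5000], [-23.5000, -20.2500]] (det J = 123.5000).
Solving J·Δ = −F gives Δ = (-0.4686, 1.5870).
Then the next iterate is (x, y)₁ = (-1.9686, 0.0870).
Re-evaluating at (-1.9686, 0.0870): F = (-4.500317, 9.317201), so ‖F‖₂ = 10.3471.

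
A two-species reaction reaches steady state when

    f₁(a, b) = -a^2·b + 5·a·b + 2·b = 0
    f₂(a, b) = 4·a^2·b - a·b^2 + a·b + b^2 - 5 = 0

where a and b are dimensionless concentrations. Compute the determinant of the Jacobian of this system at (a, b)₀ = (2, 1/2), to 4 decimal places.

J = [[-2·a·b + 5·b, -a^2 + 5·a + 2], [8·a·b - b^2 + b, 4·a^2 - 2·a·b + a + 2·b]].
At the point, J = [[0.5000, 8.0000], [8.2500, 17.0000]].
det J = -57.5000.

-57.5000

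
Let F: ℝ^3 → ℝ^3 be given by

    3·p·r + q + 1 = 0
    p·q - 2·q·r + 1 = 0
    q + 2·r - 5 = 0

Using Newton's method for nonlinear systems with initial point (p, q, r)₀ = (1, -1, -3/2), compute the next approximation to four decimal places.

(3.1429, -2.2857, 3.6429)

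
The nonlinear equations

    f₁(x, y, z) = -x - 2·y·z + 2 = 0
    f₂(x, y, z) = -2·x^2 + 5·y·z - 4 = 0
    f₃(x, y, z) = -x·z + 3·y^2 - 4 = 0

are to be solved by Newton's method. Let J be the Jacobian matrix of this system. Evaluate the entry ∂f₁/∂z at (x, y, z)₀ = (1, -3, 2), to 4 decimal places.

∂f₁/∂z = -2·y.
At (1, -3, 2) this is 6.0000.

6.0000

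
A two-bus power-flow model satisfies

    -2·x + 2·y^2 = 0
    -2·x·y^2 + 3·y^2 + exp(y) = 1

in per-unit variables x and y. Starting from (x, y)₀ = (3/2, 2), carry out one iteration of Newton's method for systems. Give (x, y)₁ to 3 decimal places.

(1.788, 1.447)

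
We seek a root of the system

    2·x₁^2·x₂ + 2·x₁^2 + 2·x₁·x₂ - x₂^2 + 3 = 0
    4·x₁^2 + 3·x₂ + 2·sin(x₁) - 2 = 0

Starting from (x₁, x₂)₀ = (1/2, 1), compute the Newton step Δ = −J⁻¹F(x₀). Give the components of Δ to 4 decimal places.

(-0.6456, 0.2523)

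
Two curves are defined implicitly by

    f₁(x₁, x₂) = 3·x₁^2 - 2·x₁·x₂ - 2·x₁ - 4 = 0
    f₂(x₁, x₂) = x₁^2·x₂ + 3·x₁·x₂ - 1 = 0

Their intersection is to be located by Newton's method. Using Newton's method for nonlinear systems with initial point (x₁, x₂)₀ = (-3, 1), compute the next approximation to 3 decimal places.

At (-3, 1): F = (35.000, -1.000).
Jacobian J = [[6·x₁ - 2·x₂ - 2, -2·x₁], [2·x₁·x₂ + 3·x₂, x₁^2 + 3·x₁]].
At the point, J = [[-22.000, 6.000], [-3.000, 0.000]] (det J = 18.000).
Solving J·Δ = −F gives Δ = (-0.333, -7.056).
Then the next iterate is (x₁, x₂)₁ = (-3.333, -6.056).

(-3.333, -6.056)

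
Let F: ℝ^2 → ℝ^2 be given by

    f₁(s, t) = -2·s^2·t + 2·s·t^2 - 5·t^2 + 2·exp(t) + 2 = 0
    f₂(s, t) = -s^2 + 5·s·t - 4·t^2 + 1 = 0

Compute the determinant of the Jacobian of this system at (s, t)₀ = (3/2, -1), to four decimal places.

125.8861

J = [[-4·s·t + 2·t^2, -2·s^2 + 4·s·t - 10·t + 2·exp(t)], [-2·s + 5·t, 5·s - 8·t]].
At the point, J = [[8.0000, 0.235759], [-8.0000, 15.5000]].
det J = 125.8861.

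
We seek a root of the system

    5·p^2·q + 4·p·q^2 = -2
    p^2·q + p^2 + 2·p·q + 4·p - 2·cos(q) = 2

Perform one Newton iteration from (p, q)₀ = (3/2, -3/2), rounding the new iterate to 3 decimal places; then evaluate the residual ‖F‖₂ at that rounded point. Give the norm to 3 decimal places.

At (3/2, -3/2): F = (-1.375, -1.76647).
Jacobian J = [[10·p·q + 4·q^2, 5·p^2 + 8·p·q], [2·p·q + 2·p + 2·q + 4, p^2 + 2·p + 2·sin(q)]].
At the point, J = [[-13.500, -6.750], [-0.500, 3.25501]] (det J = -47.31764).
Solving J·Δ = −F gives Δ = (-0.347, 0.489).
Then the next iterate is (p, q)₁ = (1.153, -1.011).
Re-evaluating at (1.153, -1.011): F = (-0.00614, -0.79602), so ‖F‖₂ = 0.796.

0.796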